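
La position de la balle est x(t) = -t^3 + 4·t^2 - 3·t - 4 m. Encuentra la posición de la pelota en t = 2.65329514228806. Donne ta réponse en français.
En utilisant x(t) = -t^3 + 4·t^2 - 3·t - 4 et en substituant t = 2.65329514228806, nous trouvons x = -2.47911674524221.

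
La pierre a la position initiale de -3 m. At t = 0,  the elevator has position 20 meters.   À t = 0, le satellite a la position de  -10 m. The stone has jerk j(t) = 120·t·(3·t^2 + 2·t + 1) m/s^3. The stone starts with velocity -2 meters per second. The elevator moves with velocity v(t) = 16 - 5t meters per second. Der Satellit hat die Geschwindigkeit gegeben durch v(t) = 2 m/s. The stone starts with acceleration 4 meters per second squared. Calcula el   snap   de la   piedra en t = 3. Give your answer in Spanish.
Debemos derivar nuestra ecuación de la sacudida j(t) = 120·t·(3·t^2 + 2·t + 1) 1 vez. Tomando d/dt de j(t), encontramos s(t) = 360·t^2 + 120·t·(6·t + 2) + 240·t + 120. De la ecuación del snap s(t) = 360·t^2 + 120·t·(6·t + 2) + 240·t + 120, sustituimos t = 3 para obtener s = 11280.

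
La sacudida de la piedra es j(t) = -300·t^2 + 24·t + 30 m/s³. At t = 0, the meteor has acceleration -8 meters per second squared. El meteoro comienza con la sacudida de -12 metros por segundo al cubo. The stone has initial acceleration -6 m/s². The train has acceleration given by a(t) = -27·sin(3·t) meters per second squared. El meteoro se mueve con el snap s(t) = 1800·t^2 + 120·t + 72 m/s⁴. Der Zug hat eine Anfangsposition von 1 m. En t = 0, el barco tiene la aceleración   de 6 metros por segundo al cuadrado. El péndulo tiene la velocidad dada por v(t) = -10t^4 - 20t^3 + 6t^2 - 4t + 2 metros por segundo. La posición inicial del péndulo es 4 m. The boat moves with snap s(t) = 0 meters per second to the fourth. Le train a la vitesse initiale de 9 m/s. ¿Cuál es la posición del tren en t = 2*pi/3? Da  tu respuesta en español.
Debemos encontrar la integral de nuestra ecuación de la aceleración a(t) = -27·sin(3·t) 2 veces. Tomando ∫a(t)dt y aplicando v(0) = 9, encontramos v(t) = 9·cos(3·t). Integrando la velocidad y usando la condición inicial x(0) = 1, obtenemos x(t) = 3·sin(3·t) + 1. Tenemos la posición x(t) = 3·sin(3·t) + 1. Sustituyendo t = 2*pi/3: x(2*pi/3) = 1.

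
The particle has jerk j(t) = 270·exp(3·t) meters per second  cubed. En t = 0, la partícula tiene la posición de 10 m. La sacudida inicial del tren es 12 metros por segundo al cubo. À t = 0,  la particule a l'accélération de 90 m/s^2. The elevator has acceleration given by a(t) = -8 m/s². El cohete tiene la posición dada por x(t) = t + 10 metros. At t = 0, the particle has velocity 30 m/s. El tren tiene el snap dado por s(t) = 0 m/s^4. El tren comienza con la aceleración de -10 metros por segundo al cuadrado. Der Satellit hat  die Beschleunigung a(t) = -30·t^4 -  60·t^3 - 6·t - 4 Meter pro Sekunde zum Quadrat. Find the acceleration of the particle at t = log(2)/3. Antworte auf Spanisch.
Para resolver esto, necesitamos tomar 1 antiderivada de nuestra ecuación de la sacudida j(t) = 270·exp(3·t). La integral de la sacudida, con a(0) = 90, da la aceleración: a(t) = 90·exp(3·t). Tenemos la aceleración a(t) = 90·exp(3·t). Sustituyendo t = log(2)/3: a(log(2)/3) = 180.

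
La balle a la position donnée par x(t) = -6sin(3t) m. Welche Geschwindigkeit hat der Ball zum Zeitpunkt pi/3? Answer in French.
Pour résoudre ceci, nous devons prendre 1 dérivée de notre équation de la position x(t) = -6·sin(3·t). En dérivant la position, nous obtenons la vitesse: v(t) = -18·cos(3·t). De l'équation de la vitesse v(t) = -18·cos(3·t), nous substituons t = pi/3 pour obtenir v = 18.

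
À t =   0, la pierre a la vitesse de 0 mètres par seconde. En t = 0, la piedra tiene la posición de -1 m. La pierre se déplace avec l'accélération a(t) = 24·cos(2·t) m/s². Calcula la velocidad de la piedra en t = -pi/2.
Partiendo de la aceleración a(t) = 24·cos(2·t), tomamos 1 integral. La integral de la aceleración es la velocidad. Usando v(0) = 0, obtenemos v(t) = 12·sin(2·t). De la ecuación de la velocidad v(t) = 12·sin(2·t), sustituimos t = -pi/2 para obtener v = 0.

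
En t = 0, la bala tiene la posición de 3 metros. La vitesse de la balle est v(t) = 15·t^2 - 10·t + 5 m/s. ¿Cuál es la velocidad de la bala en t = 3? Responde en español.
Tenemos la velocidad v(t) = 15·t^2 - 10·t + 5. Sustituyendo t = 3: v(3) = 110.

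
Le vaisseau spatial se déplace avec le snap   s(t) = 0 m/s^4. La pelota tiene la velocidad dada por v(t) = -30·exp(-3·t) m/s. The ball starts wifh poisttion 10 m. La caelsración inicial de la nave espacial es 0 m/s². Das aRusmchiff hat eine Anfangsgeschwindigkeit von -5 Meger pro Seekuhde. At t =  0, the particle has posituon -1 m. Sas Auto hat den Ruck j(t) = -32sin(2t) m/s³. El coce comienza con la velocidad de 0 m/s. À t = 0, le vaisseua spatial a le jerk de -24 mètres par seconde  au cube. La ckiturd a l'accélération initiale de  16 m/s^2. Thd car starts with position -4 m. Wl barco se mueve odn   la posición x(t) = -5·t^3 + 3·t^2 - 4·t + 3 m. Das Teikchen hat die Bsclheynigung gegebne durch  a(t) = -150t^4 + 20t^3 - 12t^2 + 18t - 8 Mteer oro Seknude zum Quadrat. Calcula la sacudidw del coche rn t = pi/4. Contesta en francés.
De l'équation du jerk j(t) = -32·sin(2·t), nous substituons t = pi/4 pour obtenir j = -32.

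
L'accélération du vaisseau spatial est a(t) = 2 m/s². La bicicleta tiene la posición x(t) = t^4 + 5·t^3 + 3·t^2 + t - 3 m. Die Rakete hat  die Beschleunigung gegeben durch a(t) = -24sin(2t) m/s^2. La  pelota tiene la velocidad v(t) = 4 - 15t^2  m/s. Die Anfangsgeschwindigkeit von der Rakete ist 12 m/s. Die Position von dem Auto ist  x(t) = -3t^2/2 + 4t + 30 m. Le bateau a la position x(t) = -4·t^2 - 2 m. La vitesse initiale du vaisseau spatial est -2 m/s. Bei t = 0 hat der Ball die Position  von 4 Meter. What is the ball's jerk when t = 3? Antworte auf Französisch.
En partant de la vitesse v(t) = 4 - 15·t^2, nous prenons 2 dérivées. En prenant d/dt de v(t), nous trouvons a(t) = -30·t. La dérivée de l'accélération donne le jerk: j(t) = -30. De l'équation du jerk j(t) = -30, nous substituons t = 3 pour obtenir j = -30.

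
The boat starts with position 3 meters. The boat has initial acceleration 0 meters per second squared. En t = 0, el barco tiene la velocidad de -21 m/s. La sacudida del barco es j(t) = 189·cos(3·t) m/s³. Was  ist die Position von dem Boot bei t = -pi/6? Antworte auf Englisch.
We need to integrate our jerk equation j(t) = 189·cos(3·t) 3 times. The integral of jerk, with a(0) = 0, gives acceleration: a(t) = 63·sin(3·t). Taking ∫a(t)dt and applying v(0) = -21, we find v(t) = -21·cos(3·t). Finding the integral of v(t) and using x(0) = 3: x(t) = 3 - 7·sin(3·t). We have position x(t) = 3 - 7·sin(3·t). Substituting t = -pi/6: x(-pi/6) = 10.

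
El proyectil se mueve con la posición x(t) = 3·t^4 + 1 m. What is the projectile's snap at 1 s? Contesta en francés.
Pour résoudre ceci, nous devons prendre 4 dérivées de notre équation de la position x(t) = 3·t^4 + 1. En prenant d/dt de x(t), nous trouvons v(t) = 12·t^3. En prenant d/dt de v(t), nous trouvons a(t) = 36·t^2. La dérivée de l'accélération donne le jerk: j(t) = 72·t. La dérivée du jerk donne le snap: s(t) = 72. Nous avons le snap s(t) = 72. En substituant t = 1: s(1) = 72.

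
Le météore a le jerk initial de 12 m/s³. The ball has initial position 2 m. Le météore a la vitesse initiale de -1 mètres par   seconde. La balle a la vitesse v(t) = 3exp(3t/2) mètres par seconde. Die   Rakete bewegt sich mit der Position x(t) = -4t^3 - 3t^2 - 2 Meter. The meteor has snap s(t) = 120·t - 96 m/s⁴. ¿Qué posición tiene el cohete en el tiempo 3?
De la ecuación de la posición x(t) = -4·t^3 - 3·t^2 - 2, sustituimos t = 3 para obtener x = -137.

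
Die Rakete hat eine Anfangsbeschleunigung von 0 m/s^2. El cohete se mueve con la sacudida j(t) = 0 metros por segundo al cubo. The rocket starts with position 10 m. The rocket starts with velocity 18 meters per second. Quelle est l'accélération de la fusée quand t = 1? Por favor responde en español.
Debemos encontrar la integral de nuestra ecuación de la sacudida j(t) = 0 1 vez. Tomando ∫j(t)dt y aplicando a(0) = 0, encontramos a(t) = 0. Tenemos la aceleración a(t) = 0. Sustituyendo t = 1: a(1) = 0.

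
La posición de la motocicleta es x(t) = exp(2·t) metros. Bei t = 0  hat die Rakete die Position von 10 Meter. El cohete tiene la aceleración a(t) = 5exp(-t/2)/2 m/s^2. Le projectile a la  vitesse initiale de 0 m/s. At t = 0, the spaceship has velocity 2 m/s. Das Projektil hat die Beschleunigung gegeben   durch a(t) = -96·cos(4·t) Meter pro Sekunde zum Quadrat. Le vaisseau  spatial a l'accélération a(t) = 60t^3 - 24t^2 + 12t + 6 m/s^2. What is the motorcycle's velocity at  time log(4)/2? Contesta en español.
Para resolver esto, necesitamos tomar 1 derivada de nuestra ecuación de la posición x(t) = exp(2·t). La derivada de la posición da la velocidad: v(t) = 2·exp(2·t). De la ecuación de la velocidad v(t) = 2·exp(2·t), sustituimos t = log(4)/2 para obtener v = 8.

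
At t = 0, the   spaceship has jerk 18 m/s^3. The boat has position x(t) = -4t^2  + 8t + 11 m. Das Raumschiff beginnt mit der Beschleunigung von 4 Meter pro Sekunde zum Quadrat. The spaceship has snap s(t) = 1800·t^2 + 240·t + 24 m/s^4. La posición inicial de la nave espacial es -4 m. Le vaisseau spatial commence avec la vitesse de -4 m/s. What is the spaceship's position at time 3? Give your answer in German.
Wir müssen die Stammfunktion unserer Gleichung für den Snap s(t) = 1800·t^2 + 240·t + 24 4-mal finden. Das Integral von dem Snap ist der Ruck. Mit j(0) = 18 erhalten wir j(t) = 600·t^3 + 120·t^2 + 24·t + 18. Das Integral von dem Ruck, mit a(0) = 4, ergibt die Beschleunigung: a(t) = 150·t^4 + 40·t^3 + 12·t^2 + 18·t + 4. Das Integral von der Beschleunigung ist die Geschwindigkeit. Mit v(0) = -4 erhalten wir v(t) = 30·t^5 + 10·t^4 + 4·t^3 + 9·t^2 + 4·t - 4. Mit ∫v(t)dt und Anwendung von x(0) = -4, finden wir x(t) = 5·t^6 + 2·t^5 + t^4 + 3·t^3 + 2·t^2 - 4·t - 4. Wir haben die Position x(t) = 5·t^6 + 2·t^5 + t^4 + 3·t^3 + 2·t^2 - 4·t - 4. Durch Einsetzen von t = 3: x(3) = 4295.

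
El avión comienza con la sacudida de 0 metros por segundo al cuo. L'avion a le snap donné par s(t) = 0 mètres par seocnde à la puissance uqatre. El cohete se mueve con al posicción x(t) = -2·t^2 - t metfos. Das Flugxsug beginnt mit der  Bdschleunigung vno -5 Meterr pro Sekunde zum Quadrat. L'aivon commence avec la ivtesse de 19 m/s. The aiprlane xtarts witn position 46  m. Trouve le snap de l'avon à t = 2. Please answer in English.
Using s(t) = 0 and substituting t = 2, we find s = 0.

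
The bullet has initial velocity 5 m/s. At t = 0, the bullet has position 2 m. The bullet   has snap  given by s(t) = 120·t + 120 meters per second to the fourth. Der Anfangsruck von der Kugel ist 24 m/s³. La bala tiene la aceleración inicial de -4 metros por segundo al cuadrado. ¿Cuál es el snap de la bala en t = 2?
De la ecuación del snap s(t) = 120·t + 120, sustituimos t = 2 para obtener s = 360.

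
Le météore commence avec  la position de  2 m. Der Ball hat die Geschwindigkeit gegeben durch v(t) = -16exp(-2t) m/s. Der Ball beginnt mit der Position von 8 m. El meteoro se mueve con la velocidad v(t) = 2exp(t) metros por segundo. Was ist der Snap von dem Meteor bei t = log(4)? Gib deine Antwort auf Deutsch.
Wir müssen unsere Gleichung für die Geschwindigkeit v(t) = 2·exp(t) 3-mal ableiten. Die Ableitung von der Geschwindigkeit ergibt die Beschleunigung: a(t) = 2·exp(t). Die Ableitung von der Beschleunigung ergibt den Ruck: j(t) = 2·exp(t). Mit d/dt von j(t) finden wir s(t) = 2·exp(t). Mit s(t) = 2·exp(t) und Einsetzen von t = log(4), finden wir s = 8.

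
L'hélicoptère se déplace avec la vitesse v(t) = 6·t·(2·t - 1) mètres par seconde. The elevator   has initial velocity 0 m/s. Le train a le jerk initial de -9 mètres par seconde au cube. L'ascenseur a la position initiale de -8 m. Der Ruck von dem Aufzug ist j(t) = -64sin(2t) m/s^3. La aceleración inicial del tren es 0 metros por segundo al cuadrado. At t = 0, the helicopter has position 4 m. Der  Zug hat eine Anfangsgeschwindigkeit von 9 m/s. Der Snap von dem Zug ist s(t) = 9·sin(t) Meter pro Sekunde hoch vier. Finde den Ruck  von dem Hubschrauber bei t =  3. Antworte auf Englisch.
To solve this, we need to take 2 derivatives of our velocity equation v(t) = 6·t·(2·t - 1). The derivative of velocity gives acceleration: a(t) = 24·t - 6. Taking d/dt of a(t), we find j(t) = 24. From the given jerk equation j(t) = 24, we substitute t = 3 to get j = 24.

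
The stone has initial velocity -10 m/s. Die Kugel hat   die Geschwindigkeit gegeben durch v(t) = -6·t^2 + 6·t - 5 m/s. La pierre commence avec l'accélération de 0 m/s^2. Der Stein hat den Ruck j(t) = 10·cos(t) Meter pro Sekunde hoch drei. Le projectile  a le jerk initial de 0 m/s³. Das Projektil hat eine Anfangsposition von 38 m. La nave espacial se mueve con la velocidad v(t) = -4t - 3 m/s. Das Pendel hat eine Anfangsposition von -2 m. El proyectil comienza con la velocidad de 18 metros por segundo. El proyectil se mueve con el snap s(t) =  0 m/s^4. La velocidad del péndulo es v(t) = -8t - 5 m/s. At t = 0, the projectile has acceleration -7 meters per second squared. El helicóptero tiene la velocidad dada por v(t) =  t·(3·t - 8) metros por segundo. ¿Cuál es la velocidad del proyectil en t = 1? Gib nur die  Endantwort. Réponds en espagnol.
La respuesta es 11.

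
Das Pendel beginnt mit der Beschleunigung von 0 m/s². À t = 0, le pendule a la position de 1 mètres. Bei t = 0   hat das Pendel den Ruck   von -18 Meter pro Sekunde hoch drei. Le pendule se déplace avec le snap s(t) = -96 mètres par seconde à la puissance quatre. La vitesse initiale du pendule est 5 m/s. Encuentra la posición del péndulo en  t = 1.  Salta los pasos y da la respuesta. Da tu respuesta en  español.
x(1) = -1.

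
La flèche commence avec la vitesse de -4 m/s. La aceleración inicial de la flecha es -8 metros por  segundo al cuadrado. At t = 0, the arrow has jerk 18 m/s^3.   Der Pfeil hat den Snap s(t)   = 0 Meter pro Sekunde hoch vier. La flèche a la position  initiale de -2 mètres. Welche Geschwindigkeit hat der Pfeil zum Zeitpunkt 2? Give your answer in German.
Ausgehend von dem Snap s(t) = 0, nehmen wir 3 Stammfunktionen. Die Stammfunktion von dem Snap ist der Ruck. Mit j(0) = 18 erhalten wir j(t) = 18. Mit ∫j(t)dt und Anwendung von a(0) = -8, finden wir a(t) = 18·t - 8. Durch Integration von der Beschleunigung und Verwendung der Anfangsbedingung v(0) = -4, erhalten wir v(t) = 9·t^2 - 8·t - 4. Wir haben die Geschwindigkeit v(t) = 9·t^2 - 8·t - 4. Durch Einsetzen von t = 2: v(2) = 16.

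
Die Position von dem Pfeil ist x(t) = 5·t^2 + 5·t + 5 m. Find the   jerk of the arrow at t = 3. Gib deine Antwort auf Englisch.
We must differentiate our position equation x(t) = 5·t^2 + 5·t + 5 3 times. Differentiating position, we get velocity: v(t) = 10·t + 5. The derivative of velocity gives acceleration: a(t) = 10. Taking d/dt of a(t), we find j(t) = 0. From the given jerk equation j(t) = 0, we substitute t = 3 to get j = 0.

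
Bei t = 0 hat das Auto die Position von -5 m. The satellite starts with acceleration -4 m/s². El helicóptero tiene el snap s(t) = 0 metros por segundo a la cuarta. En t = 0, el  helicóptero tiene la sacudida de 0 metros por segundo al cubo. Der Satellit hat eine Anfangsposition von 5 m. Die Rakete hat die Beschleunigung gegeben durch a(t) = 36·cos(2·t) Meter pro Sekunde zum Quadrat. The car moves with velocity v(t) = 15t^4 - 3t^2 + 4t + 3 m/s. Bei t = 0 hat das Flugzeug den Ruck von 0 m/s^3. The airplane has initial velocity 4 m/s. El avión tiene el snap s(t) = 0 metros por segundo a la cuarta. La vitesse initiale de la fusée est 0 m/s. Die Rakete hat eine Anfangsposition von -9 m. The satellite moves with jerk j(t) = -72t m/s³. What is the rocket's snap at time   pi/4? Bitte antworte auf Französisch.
En partant de l'accélération a(t) = 36·cos(2·t), nous prenons 2 dérivées. En dérivant l'accélération, nous obtenons le jerk: j(t) = -72·sin(2·t). En dérivant le jerk, nous obtenons le snap: s(t) = -144·cos(2·t). En utilisant s(t) = -144·cos(2·t) et en substituant t = pi/4, nous trouvons s = 0.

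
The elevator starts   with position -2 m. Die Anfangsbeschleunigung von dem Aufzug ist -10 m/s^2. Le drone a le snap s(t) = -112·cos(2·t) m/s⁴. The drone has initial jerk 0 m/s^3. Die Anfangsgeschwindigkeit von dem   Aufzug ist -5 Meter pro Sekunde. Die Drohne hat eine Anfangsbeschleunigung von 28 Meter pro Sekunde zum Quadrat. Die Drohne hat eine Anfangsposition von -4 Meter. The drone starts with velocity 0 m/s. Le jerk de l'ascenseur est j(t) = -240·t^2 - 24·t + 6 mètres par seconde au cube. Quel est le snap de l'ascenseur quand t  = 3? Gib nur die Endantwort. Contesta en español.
s(3) = -1464.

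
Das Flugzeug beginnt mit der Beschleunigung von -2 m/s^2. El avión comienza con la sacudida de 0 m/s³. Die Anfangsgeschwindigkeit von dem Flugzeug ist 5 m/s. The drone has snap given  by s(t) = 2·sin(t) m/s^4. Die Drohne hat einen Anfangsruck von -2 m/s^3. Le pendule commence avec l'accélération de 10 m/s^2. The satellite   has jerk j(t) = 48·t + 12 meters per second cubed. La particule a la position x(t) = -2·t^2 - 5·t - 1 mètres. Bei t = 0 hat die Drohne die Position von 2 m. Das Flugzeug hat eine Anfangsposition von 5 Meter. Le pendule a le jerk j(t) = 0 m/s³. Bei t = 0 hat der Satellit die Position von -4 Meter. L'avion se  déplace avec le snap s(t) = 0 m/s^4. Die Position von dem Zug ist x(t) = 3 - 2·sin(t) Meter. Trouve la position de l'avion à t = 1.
Pour résoudre ceci, nous devons prendre 4 primitives de notre équation du snap s(t) = 0. La primitive du snap, avec j(0) = 0, donne le jerk: j(t) = 0. En prenant ∫j(t)dt et en appliquant a(0) = -2, nous trouvons a(t) = -2. En intégrant l'accélération et en utilisant la condition initiale v(0) = 5, nous obtenons v(t) = 5 - 2·t. L'intégrale de la vitesse est la position. En utilisant x(0) = 5, nous obtenons x(t) = -t^2 + 5·t + 5. Nous avons la position x(t) = -t^2 + 5·t + 5. En substituant t = 1: x(1) = 9.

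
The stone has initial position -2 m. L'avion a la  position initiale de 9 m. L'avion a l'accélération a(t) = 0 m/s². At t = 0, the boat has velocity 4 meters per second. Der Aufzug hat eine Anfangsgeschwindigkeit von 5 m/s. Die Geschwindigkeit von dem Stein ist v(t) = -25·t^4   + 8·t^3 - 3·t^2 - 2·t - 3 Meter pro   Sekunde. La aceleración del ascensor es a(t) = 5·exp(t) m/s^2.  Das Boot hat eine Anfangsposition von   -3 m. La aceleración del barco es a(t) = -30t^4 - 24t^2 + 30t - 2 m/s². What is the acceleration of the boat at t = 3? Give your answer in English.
Using a(t) = -30·t^4 - 24·t^2 + 30·t - 2 and substituting t = 3, we find a = -2558.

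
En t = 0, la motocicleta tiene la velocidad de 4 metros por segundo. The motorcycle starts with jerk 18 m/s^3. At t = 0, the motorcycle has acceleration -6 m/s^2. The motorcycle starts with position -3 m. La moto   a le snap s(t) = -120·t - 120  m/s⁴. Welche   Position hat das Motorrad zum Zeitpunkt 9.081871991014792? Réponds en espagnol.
Para resolver esto, necesitamos tomar 4 antiderivadas de nuestra ecuación del snap s(t) = -120·t - 120. La integral del snap, con j(0) = 18, da la sacudida: j(t) = -60·t^2 - 120·t + 18. Tomando ∫j(t)dt y aplicando a(0) = -6, encontramos a(t) = -20·t^3 - 60·t^2 + 18·t - 6. Tomando ∫a(t)dt y aplicando v(0) = 4, encontramos v(t) = -5·t^4 - 20·t^3 + 9·t^2 - 6·t + 4. La integral de la velocidad es la posición. Usando x(0) = -3, obtenemos x(t) = -t^5 - 5·t^4 + 3·t^3 - 3·t^2 + 4·t - 3. Usando x(t) = -t^5 - 5·t^4 + 3·t^3 - 3·t^2 + 4·t - 3 y sustituyendo t = 9.081871991014792, encontramos x = -93766.0876650296.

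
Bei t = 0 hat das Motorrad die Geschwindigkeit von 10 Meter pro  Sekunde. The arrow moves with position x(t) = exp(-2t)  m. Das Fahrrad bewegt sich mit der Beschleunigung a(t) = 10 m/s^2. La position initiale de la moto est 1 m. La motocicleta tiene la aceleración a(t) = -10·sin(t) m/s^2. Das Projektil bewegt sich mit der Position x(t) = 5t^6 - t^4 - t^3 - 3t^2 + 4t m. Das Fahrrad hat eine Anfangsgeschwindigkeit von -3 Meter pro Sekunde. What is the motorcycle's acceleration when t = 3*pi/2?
From the given acceleration equation a(t) = -10·sin(t), we substitute t = 3*pi/2 to get a = 10.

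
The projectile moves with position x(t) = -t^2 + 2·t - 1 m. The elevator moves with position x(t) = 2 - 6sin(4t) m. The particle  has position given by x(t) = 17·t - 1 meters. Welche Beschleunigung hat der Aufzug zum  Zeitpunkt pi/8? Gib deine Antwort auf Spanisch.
Debemos derivar nuestra ecuación de la posición x(t) = 2 - 6·sin(4·t) 2 veces. Derivando la posición, obtenemos la velocidad: v(t) = -24·cos(4·t). La derivada de la velocidad da la aceleración: a(t) = 96·sin(4·t). Usando a(t) = 96·sin(4·t) y sustituyendo t = pi/8, encontramos a = 96.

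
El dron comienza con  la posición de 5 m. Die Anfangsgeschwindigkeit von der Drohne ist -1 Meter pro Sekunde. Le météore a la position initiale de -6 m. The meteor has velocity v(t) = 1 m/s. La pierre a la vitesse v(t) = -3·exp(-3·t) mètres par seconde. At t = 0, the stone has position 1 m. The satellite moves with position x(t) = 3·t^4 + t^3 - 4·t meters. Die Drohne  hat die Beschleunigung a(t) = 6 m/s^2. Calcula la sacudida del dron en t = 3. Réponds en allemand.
Wir müssen unsere Gleichung für die Beschleunigung a(t) = 6 1-mal ableiten. Durch Ableiten von der Beschleunigung erhalten wir den Ruck: j(t) = 0. Wir haben den Ruck j(t) = 0. Durch Einsetzen von t = 3: j(3) = 0.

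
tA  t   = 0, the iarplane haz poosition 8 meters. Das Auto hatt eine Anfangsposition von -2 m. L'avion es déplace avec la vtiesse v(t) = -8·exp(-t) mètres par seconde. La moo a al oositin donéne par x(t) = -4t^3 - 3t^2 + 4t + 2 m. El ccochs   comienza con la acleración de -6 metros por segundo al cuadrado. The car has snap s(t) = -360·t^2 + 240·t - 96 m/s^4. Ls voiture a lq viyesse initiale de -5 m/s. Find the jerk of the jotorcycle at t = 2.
We must differentiate our position equation x(t) = -4·t^3 - 3·t^2 + 4·t + 2 3 times. Taking d/dt of x(t), we find v(t) = -12·t^2 - 6·t + 4. Taking d/dt of v(t), we find a(t) = -24·t - 6. Differentiating acceleration, we get jerk: j(t) = -24. From the given jerk equation j(t) = -24, we substitute t = 2 to get j = -24.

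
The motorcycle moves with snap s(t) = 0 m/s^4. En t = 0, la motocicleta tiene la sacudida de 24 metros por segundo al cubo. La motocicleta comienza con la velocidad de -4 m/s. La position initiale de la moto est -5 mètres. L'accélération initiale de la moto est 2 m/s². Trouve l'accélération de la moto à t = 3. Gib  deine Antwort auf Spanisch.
Para resolver esto, necesitamos tomar 2 antiderivadas de nuestra ecuación del snap s(t) = 0. La integral del snap es la sacudida. Usando j(0) = 24, obtenemos j(t) = 24. La antiderivada de la sacudida, con a(0) = 2, da la aceleración: a(t) = 24·t + 2. Tenemos la aceleración a(t) = 24·t + 2. Sustituyendo t = 3: a(3) = 74.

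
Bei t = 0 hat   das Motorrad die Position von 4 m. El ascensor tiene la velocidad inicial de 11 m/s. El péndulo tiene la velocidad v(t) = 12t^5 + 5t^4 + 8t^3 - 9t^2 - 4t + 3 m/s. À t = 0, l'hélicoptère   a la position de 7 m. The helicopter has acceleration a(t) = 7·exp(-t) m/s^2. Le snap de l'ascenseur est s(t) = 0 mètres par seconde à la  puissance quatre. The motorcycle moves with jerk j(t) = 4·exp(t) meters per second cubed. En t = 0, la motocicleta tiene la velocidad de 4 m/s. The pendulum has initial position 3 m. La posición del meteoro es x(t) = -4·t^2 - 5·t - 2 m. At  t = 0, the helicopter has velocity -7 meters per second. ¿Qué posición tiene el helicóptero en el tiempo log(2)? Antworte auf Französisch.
En partant de l'accélération a(t) = 7·exp(-t), nous prenons 2 intégrales. La primitive de l'accélération, avec v(0) = -7, donne la vitesse: v(t) = -7·exp(-t). En prenant ∫v(t)dt et en appliquant x(0) = 7, nous trouvons x(t) = 7·exp(-t). Nous avons la position x(t) = 7·exp(-t). En substituant t = log(2): x(log(2)) = 7/2.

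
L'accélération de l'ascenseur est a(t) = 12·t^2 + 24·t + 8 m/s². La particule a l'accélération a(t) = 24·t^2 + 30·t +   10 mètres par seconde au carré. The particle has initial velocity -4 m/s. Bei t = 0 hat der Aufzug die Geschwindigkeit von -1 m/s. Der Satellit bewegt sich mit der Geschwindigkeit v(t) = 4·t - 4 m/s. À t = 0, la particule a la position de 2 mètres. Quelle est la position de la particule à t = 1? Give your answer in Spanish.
Para resolver esto, necesitamos tomar 2 integrales de nuestra ecuación de la aceleración a(t) = 24·t^2 + 30·t + 10. Tomando ∫a(t)dt y aplicando v(0) = -4, encontramos v(t) = 8·t^3 + 15·t^2 + 10·t - 4. La integral de la velocidad es la posición. Usando x(0) = 2, obtenemos x(t) = 2·t^4 + 5·t^3 + 5·t^2 - 4·t + 2. Tenemos la posición x(t) = 2·t^4 + 5·t^3 + 5·t^2 - 4·t + 2. Sustituyendo t = 1: x(1) = 10.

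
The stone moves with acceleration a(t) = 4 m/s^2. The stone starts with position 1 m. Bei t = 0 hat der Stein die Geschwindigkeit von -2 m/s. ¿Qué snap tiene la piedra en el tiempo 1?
Debemos derivar nuestra ecuación de la aceleración a(t) = 4 2 veces. Derivando la aceleración, obtenemos la sacudida: j(t) = 0. Derivando la sacudida, obtenemos el snap: s(t) = 0. Usando s(t) = 0 y sustituyendo t = 1, encontramos s = 0.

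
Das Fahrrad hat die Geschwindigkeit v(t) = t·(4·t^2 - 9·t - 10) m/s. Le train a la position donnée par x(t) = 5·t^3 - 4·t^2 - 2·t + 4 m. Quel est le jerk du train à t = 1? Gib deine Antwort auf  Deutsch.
Wir müssen unsere Gleichung für die Position x(t) = 5·t^3 - 4·t^2 - 2·t + 4 3-mal ableiten. Die Ableitung von der Position ergibt die Geschwindigkeit: v(t) = 15·t^2 - 8·t - 2. Die Ableitung von der Geschwindigkeit ergibt die Beschleunigung: a(t) = 30·t - 8. Durch Ableiten von der Beschleunigung erhalten wir den Ruck: j(t) = 30. Wir haben den Ruck j(t) = 30. Durch Einsetzen von t = 1: j(1) = 30.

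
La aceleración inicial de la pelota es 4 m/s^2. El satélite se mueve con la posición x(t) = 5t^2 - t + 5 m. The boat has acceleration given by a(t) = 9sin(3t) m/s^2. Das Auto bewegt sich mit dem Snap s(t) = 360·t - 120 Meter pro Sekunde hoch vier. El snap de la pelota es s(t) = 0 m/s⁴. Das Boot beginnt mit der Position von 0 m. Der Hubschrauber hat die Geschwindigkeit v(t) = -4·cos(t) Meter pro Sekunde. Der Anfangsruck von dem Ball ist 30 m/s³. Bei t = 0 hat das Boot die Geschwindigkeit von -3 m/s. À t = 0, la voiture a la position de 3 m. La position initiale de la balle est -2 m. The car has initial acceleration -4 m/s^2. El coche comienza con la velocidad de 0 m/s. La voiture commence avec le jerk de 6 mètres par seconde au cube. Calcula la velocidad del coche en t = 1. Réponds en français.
Nous devons trouver l'intégrale de notre équation du snap s(t) = 360·t - 120 3 fois. L'intégrale du snap est le jerk. En utilisant j(0) = 6, nous obtenons j(t) = 180·t^2 - 120·t + 6. La primitive du jerk est l'accélération. En utilisant a(0) = -4, nous obtenons a(t) = 60·t^3 - 60·t^2 + 6·t - 4. La primitive de l'accélération, avec v(0) = 0, donne la vitesse: v(t) = t·(15·t^3 - 20·t^2 + 3·t - 4). Nous avons la vitesse v(t) = t·(15·t^3 - 20·t^2 + 3·t - 4). En substituant t = 1: v(1) = -6.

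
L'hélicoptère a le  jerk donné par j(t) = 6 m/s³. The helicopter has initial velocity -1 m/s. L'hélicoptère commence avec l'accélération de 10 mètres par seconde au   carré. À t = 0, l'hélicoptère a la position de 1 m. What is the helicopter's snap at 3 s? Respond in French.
En partant du jerk j(t) = 6, nous prenons 1 dérivée. En dérivant le jerk, nous obtenons le snap: s(t) = 0. En utilisant s(t) = 0 et en substituant t = 3, nous trouvons s = 0.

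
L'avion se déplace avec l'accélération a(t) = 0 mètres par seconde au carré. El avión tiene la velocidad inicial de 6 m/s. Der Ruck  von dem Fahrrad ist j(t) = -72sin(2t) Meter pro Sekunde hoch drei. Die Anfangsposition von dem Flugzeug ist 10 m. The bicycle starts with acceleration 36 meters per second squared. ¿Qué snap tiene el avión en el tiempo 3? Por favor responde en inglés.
To solve this, we need to take 2 derivatives of our acceleration equation a(t) = 0. Differentiating acceleration, we get jerk: j(t) = 0. Differentiating jerk, we get snap: s(t) = 0. From the given snap equation s(t) = 0, we substitute t = 3 to get s = 0.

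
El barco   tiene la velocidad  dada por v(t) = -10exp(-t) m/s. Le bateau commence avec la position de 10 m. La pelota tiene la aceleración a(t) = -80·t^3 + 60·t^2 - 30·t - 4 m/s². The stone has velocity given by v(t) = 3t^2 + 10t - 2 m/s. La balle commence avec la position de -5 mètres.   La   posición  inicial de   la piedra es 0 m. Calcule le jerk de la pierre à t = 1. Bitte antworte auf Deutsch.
Ausgehend von der Geschwindigkeit v(t) = 3·t^2 + 10·t - 2, nehmen wir 2 Ableitungen. Mit d/dt von v(t) finden wir a(t) = 6·t + 10. Mit d/dt von a(t) finden wir j(t) = 6. Mit j(t) = 6 und Einsetzen von t = 1, finden wir j = 6.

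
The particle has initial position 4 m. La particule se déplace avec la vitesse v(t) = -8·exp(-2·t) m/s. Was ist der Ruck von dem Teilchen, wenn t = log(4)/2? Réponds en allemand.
Um dies zu lösen, müssen wir 2 Ableitungen unserer Gleichung für die Geschwindigkeit v(t) = -8·exp(-2·t) nehmen. Die Ableitung von der Geschwindigkeit ergibt die Beschleunigung: a(t) = 16·exp(-2·t). Mit d/dt von a(t) finden wir j(t) = -32·exp(-2·t). Wir haben den Ruck j(t) = -32·exp(-2·t). Durch Einsetzen von t = log(4)/2: j(log(4)/2) = -8.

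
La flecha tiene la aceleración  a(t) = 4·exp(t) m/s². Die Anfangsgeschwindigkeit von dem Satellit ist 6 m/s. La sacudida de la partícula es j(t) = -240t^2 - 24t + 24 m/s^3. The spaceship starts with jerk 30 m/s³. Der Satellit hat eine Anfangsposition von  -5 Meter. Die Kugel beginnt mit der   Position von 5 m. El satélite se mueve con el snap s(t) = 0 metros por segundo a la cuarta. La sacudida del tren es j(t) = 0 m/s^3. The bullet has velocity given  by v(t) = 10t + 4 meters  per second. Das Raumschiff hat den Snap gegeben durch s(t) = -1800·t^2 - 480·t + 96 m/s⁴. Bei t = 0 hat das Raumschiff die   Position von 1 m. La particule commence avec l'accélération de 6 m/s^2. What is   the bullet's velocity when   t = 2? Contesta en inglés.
From the given velocity equation v(t) = 10·t + 4, we substitute t = 2 to get v = 24.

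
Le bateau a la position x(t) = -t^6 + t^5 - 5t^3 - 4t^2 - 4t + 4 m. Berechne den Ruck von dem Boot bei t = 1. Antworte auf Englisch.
Starting from position x(t) = -t^6 + t^5 - 5·t^3 - 4·t^2 - 4·t + 4, we take 3 derivatives. Taking d/dt of x(t), we find v(t) = -6·t^5 + 5·t^4 - 15·t^2 - 8·t - 4. Differentiating velocity, we get acceleration: a(t) = -30·t^4 + 20·t^3 - 30·t - 8. Differentiating acceleration, we get jerk: j(t) = -120·t^3 + 60·t^2 - 30. Using j(t) = -120·t^3 + 60·t^2 - 30 and substituting t = 1, we find j = -90.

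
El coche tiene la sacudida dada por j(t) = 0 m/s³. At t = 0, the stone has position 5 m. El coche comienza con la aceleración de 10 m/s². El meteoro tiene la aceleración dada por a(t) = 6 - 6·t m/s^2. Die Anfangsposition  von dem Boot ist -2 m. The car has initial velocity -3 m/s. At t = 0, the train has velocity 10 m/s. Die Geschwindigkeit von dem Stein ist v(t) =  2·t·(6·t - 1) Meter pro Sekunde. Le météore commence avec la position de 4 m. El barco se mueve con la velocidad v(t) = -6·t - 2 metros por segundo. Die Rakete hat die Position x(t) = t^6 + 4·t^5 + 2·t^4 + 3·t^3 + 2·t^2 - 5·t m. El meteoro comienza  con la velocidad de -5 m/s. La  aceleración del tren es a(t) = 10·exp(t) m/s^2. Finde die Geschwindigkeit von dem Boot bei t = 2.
Mit v(t) = -6·t - 2 und Einsetzen von t = 2, finden wir v = -14.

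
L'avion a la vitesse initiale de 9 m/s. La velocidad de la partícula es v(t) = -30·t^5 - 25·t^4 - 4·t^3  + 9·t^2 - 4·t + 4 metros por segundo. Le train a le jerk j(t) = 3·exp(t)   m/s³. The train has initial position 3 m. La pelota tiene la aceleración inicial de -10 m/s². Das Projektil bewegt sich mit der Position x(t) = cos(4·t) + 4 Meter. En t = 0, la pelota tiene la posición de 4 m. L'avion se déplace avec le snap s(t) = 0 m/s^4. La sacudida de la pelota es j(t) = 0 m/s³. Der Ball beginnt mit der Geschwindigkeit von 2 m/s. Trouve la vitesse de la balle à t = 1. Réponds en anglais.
Starting from jerk j(t) = 0, we take 2 integrals. The integral of jerk, with a(0) = -10, gives acceleration: a(t) = -10. Finding the antiderivative of a(t) and using v(0) = 2: v(t) = 2 - 10·t. Using v(t) = 2 - 10·t and substituting t = 1, we find v = -8.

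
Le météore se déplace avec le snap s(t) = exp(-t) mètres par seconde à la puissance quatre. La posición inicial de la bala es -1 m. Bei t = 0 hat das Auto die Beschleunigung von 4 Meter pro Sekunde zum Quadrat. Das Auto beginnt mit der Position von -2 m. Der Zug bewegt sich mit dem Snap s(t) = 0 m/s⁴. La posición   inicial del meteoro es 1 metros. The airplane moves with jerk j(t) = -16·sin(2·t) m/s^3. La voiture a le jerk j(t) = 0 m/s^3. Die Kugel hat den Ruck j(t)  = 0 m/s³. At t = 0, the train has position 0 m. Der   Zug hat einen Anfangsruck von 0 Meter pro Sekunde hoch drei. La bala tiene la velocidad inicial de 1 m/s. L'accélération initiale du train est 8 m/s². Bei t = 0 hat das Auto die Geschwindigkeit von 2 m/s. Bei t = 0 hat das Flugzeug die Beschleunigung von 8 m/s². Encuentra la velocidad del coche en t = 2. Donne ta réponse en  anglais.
To solve this, we need to take 2 integrals of our jerk equation j(t) = 0. Finding the antiderivative of j(t) and using a(0) = 4: a(t) = 4. The antiderivative of acceleration is velocity. Using v(0) = 2, we get v(t) = 4·t + 2. Using v(t) = 4·t + 2 and substituting t = 2, we find v = 10.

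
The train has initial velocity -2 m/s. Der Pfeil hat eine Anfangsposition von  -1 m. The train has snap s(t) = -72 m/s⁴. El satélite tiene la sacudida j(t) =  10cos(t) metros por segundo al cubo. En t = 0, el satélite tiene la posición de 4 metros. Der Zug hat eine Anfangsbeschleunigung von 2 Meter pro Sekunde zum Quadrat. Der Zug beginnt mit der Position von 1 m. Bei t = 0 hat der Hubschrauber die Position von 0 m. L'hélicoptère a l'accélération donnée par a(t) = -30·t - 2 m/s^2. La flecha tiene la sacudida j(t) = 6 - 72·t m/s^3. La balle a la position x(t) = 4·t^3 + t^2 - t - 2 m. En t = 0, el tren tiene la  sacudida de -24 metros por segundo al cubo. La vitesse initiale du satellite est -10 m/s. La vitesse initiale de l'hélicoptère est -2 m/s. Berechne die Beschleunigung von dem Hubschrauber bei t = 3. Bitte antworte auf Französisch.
En utilisant a(t) = -30·t - 2 et en substituant t = 3, nous trouvons a = -92.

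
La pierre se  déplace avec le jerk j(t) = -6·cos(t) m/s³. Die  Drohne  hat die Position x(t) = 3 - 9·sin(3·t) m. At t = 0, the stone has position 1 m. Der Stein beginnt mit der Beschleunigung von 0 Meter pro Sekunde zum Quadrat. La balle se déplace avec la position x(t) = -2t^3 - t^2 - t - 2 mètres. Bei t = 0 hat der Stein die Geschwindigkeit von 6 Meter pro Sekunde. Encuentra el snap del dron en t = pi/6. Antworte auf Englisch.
We must differentiate our position equation x(t) = 3 - 9·sin(3·t) 4 times. The derivative of position gives velocity: v(t) = -27·cos(3·t). Differentiating velocity, we get acceleration: a(t) = 81·sin(3·t). Differentiating acceleration, we get jerk: j(t) = 243·cos(3·t). Taking d/dt of j(t), we find s(t) = -729·sin(3·t). From the given snap equation s(t) = -729·sin(3·t), we substitute t = pi/6 to get s = -729.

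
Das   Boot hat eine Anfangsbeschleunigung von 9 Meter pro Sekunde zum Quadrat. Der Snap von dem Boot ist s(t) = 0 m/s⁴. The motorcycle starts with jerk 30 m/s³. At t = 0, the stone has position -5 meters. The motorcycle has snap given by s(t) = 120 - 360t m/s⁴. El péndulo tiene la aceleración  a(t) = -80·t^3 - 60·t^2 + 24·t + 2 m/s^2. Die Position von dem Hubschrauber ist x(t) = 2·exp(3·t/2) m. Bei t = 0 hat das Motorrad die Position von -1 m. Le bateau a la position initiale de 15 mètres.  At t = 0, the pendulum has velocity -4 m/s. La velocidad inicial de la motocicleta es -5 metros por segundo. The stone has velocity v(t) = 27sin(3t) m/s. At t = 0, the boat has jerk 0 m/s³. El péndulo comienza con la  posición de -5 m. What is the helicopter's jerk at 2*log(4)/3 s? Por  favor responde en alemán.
Um dies zu lösen, müssen wir 3 Ableitungen unserer Gleichung für die Position x(t) = 2·exp(3·t/2) nehmen. Mit d/dt von x(t) finden wir v(t) = 3·exp(3·t/2). Die Ableitung von der Geschwindigkeit ergibt die Beschleunigung: a(t) = 9·exp(3·t/2)/2. Die Ableitung von der Beschleunigung ergibt den Ruck: j(t) = 27·exp(3·t/2)/4. Mit j(t) = 27·exp(3·t/2)/4 und Einsetzen von t = 2*log(4)/3, finden wir j = 27.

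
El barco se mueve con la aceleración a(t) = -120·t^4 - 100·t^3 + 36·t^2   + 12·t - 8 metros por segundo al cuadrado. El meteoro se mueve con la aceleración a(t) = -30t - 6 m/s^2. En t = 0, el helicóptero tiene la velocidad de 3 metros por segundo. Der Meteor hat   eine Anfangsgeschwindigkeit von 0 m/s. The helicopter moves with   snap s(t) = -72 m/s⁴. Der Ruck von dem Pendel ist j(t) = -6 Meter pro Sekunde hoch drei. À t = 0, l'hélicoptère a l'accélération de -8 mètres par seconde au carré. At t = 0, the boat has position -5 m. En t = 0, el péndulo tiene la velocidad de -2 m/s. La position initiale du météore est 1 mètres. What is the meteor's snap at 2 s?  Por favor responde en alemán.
Ausgehend von der Beschleunigung a(t) = -30·t - 6, nehmen wir 2 Ableitungen. Mit d/dt von a(t) finden wir j(t) = -30. Mit d/dt von j(t) finden wir s(t) = 0. Wir haben den Snap s(t) = 0. Durch Einsetzen von t = 2: s(2) = 0.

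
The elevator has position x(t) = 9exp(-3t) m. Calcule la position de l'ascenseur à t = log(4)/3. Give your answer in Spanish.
De la ecuación de la posición x(t) = 9·exp(-3·t), sustituimos t = log(4)/3 para obtener x = 9/4.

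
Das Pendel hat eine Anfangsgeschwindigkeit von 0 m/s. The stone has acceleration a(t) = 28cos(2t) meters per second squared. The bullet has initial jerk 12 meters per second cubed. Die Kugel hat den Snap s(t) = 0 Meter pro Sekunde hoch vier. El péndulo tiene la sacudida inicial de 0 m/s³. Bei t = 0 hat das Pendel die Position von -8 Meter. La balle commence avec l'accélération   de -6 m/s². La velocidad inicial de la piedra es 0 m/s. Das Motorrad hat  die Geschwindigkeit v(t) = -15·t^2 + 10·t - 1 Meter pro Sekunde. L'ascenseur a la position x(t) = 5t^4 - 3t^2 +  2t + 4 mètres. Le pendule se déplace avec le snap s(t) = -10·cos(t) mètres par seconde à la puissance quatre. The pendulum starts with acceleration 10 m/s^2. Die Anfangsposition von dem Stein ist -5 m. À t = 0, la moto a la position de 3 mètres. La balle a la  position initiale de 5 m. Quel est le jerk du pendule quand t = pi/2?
Nous devons intégrer notre équation du snap s(t) = -10·cos(t) 1 fois. L'intégrale du snap, avec j(0) = 0, donne le jerk: j(t) = -10·sin(t). De l'équation du jerk j(t) = -10·sin(t), nous substituons t = pi/2 pour obtenir j = -10.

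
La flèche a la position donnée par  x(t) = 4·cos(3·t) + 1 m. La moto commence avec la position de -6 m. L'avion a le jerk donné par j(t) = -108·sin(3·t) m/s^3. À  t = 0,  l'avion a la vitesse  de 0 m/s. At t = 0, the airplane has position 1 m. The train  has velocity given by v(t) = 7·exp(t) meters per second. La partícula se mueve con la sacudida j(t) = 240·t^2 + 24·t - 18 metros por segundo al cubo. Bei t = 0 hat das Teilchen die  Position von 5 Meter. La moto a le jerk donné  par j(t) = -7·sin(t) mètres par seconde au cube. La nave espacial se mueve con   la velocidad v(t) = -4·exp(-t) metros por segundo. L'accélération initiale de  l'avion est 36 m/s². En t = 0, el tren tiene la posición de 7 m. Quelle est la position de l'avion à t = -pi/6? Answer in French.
En partant du jerk j(t) = -108·sin(3·t), nous prenons 3 intégrales. L'intégrale du jerk est l'accélération. En utilisant a(0) = 36, nous obtenons a(t) = 36·cos(3·t). La primitive de l'accélération est la vitesse. En utilisant v(0) = 0, nous obtenons v(t) = 12·sin(3·t). En prenant ∫v(t)dt et en appliquant x(0) = 1, nous trouvons x(t) = 5 - 4·cos(3·t). Nous avons la position x(t) = 5 - 4·cos(3·t). En substituant t = -pi/6: x(-pi/6) = 5.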